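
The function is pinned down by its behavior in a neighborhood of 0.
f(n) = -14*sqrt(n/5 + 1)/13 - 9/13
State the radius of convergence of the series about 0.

Branch term (-14/13)*sqrt(1 - n/(-5)): its argument vanishes at n = -5, a square-root branch point, modulus 5.
The radius of convergence is the smallest modulus among the singular points: 5.

The radius of convergence is 5.


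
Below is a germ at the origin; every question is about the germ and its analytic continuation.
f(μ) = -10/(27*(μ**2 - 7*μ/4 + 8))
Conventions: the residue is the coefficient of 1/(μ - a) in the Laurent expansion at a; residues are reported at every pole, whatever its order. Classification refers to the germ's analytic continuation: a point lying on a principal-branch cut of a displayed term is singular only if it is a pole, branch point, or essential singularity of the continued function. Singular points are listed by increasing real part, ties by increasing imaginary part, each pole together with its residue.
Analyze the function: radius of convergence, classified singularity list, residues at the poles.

Denominator factor (μ**2 - 7*μ/4 + 8): discriminant -463/16, complex-conjugate roots (7/8) + ((1/8)*sqrt(463))*i and (7/8) - ((1/8)*sqrt(463))*i; poles of order 1, moduli (2)*sqrt(2) and (2)*sqrt(2).
The radius of convergence is the smallest modulus among the singular points: (2)*sqrt(2).
The factor μ**2 - 7*μ/4 + 8 splits as (μ - a)(μ - a') with a = (7/8) - ((1/8)*sqrt(463))*i, a' = (7/8) + ((1/8)*sqrt(463))*i. At the order-1 pole a set g(μ) = (μ - a)*f(μ) = [-10/27] / (μ - a').
Simple pole: residue = g(a) at a = (7/8) - ((1/8)*sqrt(463))*i, which is -((40/12501)*sqrt(463))*i.
The factor μ**2 - 7*μ/4 + 8 splits as (μ - a)(μ - a') with a = (7/8) + ((1/8)*sqrt(463))*i, a' = (7/8) - ((1/8)*sqrt(463))*i. At the order-1 pole a set g(μ) = (μ - a)*f(μ) = [-10/27] / (μ - a').
Simple pole: residue = g(a) at a = (7/8) + ((1/8)*sqrt(463))*i, which is ((40/12501)*sqrt(463))*i.
List the singular points by increasing real part (a conjugate pair: the negative imaginary part first).

Radius of convergence at 0: (2)*sqrt(2).
At (7/8) - ((1/8)*sqrt(463))*i: a pole of order 1; residue -((40/12501)*sqrt(463))*i.
At (7/8) + ((1/8)*sqrt(463))*i: a pole of order 1; residue ((40/12501)*sqrt(463))*i.


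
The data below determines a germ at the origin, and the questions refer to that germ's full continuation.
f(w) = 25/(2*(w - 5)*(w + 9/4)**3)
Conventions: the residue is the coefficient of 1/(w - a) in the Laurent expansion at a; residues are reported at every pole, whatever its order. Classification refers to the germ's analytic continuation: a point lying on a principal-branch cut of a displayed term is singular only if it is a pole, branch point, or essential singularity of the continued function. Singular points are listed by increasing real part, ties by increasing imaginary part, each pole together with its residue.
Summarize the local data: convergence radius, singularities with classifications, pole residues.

Radius of convergence at 0: 9/4.
At -9/4: a pole of order 3; residue -800/24389.
At 5: a pole of order 1; residue 800/24389.

Denominator factor (w - 5): pole of order 1 at 5, modulus 5.
Denominator factor (w + 9/4)^3: pole of order 3 at -9/4, modulus 9/4.
The radius of convergence is the smallest modulus among the singular points: 9/4.
At the order-3 pole -9/4 set g(w) = (w - (-9/4))^3*f(w) = 25/(2*(w - 5)).
Order-3 pole: residue = g''(a)/2; g''(-9/4) = -1600/24389, so the residue is -800/24389.
At the order-1 pole 5 set g(w) = (w - (5))*f(w) = 25/(2*(w + 9/4)**3).
Simple pole: residue = g(a) at a = 5, which is 800/24389.
List the singular points by increasing real part (a conjugate pair: the negative imaginary part first).


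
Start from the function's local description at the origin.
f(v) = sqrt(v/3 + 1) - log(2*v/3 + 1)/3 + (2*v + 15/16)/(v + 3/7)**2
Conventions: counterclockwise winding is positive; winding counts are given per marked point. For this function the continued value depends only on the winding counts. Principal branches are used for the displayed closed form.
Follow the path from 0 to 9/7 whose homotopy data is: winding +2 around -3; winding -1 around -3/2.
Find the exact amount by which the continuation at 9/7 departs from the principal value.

Continued minus principal equals (2/3)*pi*i.

The rational part is single-valued and drops out of the difference; each branch term changes only by its own monodromy.
(1)*sqrt(1 - v/(-3)): winding +2 is even, the square root returns to the same sheet, contribution 0.
(-1/3)*log(1 - v/(-3/2)): each positive loop around -3/2 adds 2*pi*i to the log, so winding -1 contributes (-1/3)*(-1)*2*pi*i = (2/3)*pi*i.
Summing the contributions at v = 9/7 gives (2/3)*pi*i.


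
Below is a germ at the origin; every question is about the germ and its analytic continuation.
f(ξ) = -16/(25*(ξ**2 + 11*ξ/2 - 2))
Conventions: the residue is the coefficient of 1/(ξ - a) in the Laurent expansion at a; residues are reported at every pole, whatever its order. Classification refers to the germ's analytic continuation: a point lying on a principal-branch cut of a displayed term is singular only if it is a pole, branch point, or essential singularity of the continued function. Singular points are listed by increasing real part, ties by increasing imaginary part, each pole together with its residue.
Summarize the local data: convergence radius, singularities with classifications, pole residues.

Denominator factor (ξ**2 + 11*ξ/2 - 2): discriminant 153/4, real irrational roots -11/4 + (3/4)*sqrt(17) and -11/4 - (3/4)*sqrt(17); poles of order 1, moduli -11/4 + (3/4)*sqrt(17) and 11/4 + (3/4)*sqrt(17).
The radius of convergence is the smallest modulus among the singular points: -11/4 + (3/4)*sqrt(17).
The factor ξ**2 + 11*ξ/2 - 2 splits as (ξ - a)(ξ - a') with a = -11/4 - (3/4)*sqrt(17), a' = -11/4 + (3/4)*sqrt(17). At the order-1 pole a set g(ξ) = (ξ - a)*f(ξ) = [-16/25] / (ξ - a').
Simple pole: residue = g(a) at a = -11/4 - (3/4)*sqrt(17), which is (32/1275)*sqrt(17).
The factor ξ**2 + 11*ξ/2 - 2 splits as (ξ - a)(ξ - a') with a = -11/4 + (3/4)*sqrt(17), a' = -11/4 - (3/4)*sqrt(17). At the order-1 pole a set g(ξ) = (ξ - a)*f(ξ) = [-16/25] / (ξ - a').
Simple pole: residue = g(a) at a = -11/4 + (3/4)*sqrt(17), which is -(32/1275)*sqrt(17).
List the singular points by increasing real part (a conjugate pair: the negative imaginary part first).

Radius of convergence at 0: -11/4 + (3/4)*sqrt(17).
At -11/4 - (3/4)*sqrt(17): a pole of order 1; residue (32/1275)*sqrt(17).
At -11/4 + (3/4)*sqrt(17): a pole of order 1; residue -(32/1275)*sqrt(17).


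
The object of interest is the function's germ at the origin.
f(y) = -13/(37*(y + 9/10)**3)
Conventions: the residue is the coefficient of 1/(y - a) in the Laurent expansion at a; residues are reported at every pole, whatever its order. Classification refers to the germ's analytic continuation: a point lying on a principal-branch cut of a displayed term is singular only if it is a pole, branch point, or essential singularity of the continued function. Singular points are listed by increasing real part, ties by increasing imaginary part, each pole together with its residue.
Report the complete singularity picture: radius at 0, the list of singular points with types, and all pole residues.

Denominator factor (y + 9/10)^3: pole of order 3 at -9/10, modulus 9/10.
The radius of convergence is the smallest modulus among the singular points: 9/10.
At the order-3 pole -9/10 set g(y) = (y - (-9/10))^3*f(y) = -13/37.
Order-3 pole: residue = g''(a)/2; g''(-9/10) = 0, so the residue is 0.

Radius of convergence at 0: 9/10.
At -9/10: a pole of order 3; residue 0.


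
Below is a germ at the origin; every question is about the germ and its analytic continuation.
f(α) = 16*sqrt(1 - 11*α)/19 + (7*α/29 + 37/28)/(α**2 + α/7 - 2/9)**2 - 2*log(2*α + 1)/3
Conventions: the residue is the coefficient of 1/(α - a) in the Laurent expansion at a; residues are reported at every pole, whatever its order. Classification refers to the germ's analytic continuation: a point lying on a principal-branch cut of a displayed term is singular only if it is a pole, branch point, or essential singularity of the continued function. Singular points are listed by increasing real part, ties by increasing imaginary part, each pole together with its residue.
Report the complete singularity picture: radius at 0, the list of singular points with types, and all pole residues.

Denominator factor (α**2 + α/7 - 2/9)^2: discriminant 401/441, real irrational roots -1/14 + (1/42)*sqrt(401) and -1/14 - (1/42)*sqrt(401); poles of order 2, moduli -1/14 + (1/42)*sqrt(401) and 1/14 + (1/42)*sqrt(401).
Branch term (-2/3)*log(1 - α/(-1/2)): its argument vanishes at α = -1/2, a logarithmic branch point, modulus 1/2.
Branch term (16/19)*sqrt(1 - α/(1/11)): its argument vanishes at α = 1/11, a square-root branch point, modulus 1/11.
The radius of convergence is the smallest modulus among the singular points: 1/11.
The branch terms are analytic at -1/14 - (1/42)*sqrt(401) and contribute nothing to the residue; only the rational part matters.
The factor α**2 + α/7 - 2/9 splits as (α - a)(α - a') with a = -1/14 - (1/42)*sqrt(401), a' = -1/14 + (1/42)*sqrt(401). At the order-2 pole a set g(α) = (α - a)^2*(rational part) = [7*α/29 + 37/28] / (α - a')^2.
Order-2 pole: residue = g'(a); g'(-1/14 - (1/42)*sqrt(401)) = (1401057/9326458)*sqrt(401), so the residue is (1401057/9326458)*sqrt(401).
The branch terms are analytic at -1/14 + (1/42)*sqrt(401) and contribute nothing to the residue; only the rational part matters.
The factor α**2 + α/7 - 2/9 splits as (α - a)(α - a') with a = -1/14 + (1/42)*sqrt(401), a' = -1/14 - (1/42)*sqrt(401). At the order-2 pole a set g(α) = (α - a)^2*(rational part) = [7*α/29 + 37/28] / (α - a')^2.
Order-2 pole: residue = g'(a); g'(-1/14 + (1/42)*sqrt(401)) = -(1401057/9326458)*sqrt(401), so the residue is -(1401057/9326458)*sqrt(401).
List the singular points by increasing real part (a conjugate pair: the negative imaginary part first).

Radius of convergence at 0: 1/11.
At -1/14 - (1/42)*sqrt(401): a pole of order 2; residue (1401057/9326458)*sqrt(401).
At -1/2: a logarithmic branch point.
At 1/11: an algebraic (square-root) branch point.
At -1/14 + (1/42)*sqrt(401): a pole of order 2; residue -(1401057/9326458)*sqrt(401).


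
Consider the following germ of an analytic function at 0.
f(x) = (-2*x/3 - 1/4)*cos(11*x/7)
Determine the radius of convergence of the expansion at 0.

The factor cos(11*x/7) is entire and contributes no finite singular point.
The polynomial part has no poles.
No finite singular points: the Taylor series at 0 converges everywhere.

The radius of convergence is infinite.


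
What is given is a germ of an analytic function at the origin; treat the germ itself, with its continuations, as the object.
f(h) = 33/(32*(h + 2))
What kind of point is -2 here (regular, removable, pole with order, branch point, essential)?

The point is a pole of order 1.

The denominator factor h + 2 vanishes at -2 and appears to the power 1; the numerator there equals 33/32, nonzero, and no other factor vanishes.
Hence a pole whose order is the multiplicity, 1.


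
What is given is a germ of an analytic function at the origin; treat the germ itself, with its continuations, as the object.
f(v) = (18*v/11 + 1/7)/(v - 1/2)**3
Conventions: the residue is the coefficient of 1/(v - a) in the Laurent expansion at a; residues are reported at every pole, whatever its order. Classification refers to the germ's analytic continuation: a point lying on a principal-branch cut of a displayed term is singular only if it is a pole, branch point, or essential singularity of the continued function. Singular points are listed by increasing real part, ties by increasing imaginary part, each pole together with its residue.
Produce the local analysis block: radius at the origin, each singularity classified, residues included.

Denominator factor (v - 1/2)^3: pole of order 3 at 1/2, modulus 1/2.
The radius of convergence is the smallest modulus among the singular points: 1/2.
At the order-3 pole 1/2 set g(v) = (v - (1/2))^3*f(v) = 18*v/11 + 1/7.
Order-3 pole: residue = g''(a)/2; g''(1/2) = 0, so the residue is 0.

Radius of convergence at 0: 1/2.
At 1/2: a pole of order 3; residue 0.


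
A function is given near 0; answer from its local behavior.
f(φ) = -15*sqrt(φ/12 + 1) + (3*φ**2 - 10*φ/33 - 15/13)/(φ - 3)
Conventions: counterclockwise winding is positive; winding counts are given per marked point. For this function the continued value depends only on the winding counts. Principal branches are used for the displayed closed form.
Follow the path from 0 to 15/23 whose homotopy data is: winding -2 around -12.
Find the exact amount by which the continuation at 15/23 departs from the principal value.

The rational part is single-valued and drops out of the difference; each branch term changes only by its own monodromy.
(-15)*sqrt(1 - φ/(-12)): winding -2 is even, the square root returns to the same sheet, contribution 0.
Summing the contributions at φ = 15/23 gives 0.

Continued minus principal equals 0.


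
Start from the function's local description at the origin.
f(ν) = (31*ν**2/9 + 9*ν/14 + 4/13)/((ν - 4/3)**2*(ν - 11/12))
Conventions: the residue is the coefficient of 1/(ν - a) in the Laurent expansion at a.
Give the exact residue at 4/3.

The residue is -125534/6825.

At the order-2 pole 4/3 set g(ν) = (ν - (4/3))^2*f(ν) = (31*ν**2/9 + 9*ν/14 + 4/13)/(ν - 11/12).
Order-2 pole: residue = g'(a); g'(4/3) = -125534/6825, so the residue is -125534/6825.


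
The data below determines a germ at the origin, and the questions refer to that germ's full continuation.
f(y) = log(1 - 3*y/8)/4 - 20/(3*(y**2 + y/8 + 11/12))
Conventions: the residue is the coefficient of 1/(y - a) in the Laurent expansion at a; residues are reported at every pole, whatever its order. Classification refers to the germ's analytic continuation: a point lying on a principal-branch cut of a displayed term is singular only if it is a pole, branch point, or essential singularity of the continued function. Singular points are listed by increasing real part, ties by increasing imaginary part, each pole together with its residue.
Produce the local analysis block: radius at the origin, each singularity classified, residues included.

Denominator factor (y**2 + y/8 + 11/12): discriminant -701/192, complex-conjugate roots (-1/16) + ((1/48)*sqrt(2103))*i and (-1/16) - ((1/48)*sqrt(2103))*i; poles of order 1, moduli (1/6)*sqrt(33) and (1/6)*sqrt(33).
Branch term (1/4)*log(1 - y/(8/3)): its argument vanishes at y = 8/3, a logarithmic branch point, modulus 8/3.
The radius of convergence is the smallest modulus among the singular points: (1/6)*sqrt(33).
The branch term is analytic at (-1/16) - ((1/48)*sqrt(2103))*i and contributes nothing to the residue; only the rational part matters.
The factor y**2 + y/8 + 11/12 splits as (y - a)(y - a') with a = (-1/16) - ((1/48)*sqrt(2103))*i, a' = (-1/16) + ((1/48)*sqrt(2103))*i. At the order-1 pole a set g(y) = (y - a)*(rational part) = [-20/3] / (y - a').
Simple pole: residue = g(a) at a = (-1/16) - ((1/48)*sqrt(2103))*i, which is -((160/2103)*sqrt(2103))*i.
The branch term is analytic at (-1/16) + ((1/48)*sqrt(2103))*i and contributes nothing to the residue; only the rational part matters.
The factor y**2 + y/8 + 11/12 splits as (y - a)(y - a') with a = (-1/16) + ((1/48)*sqrt(2103))*i, a' = (-1/16) - ((1/48)*sqrt(2103))*i. At the order-1 pole a set g(y) = (y - a)*(rational part) = [-20/3] / (y - a').
Simple pole: residue = g(a) at a = (-1/16) + ((1/48)*sqrt(2103))*i, which is ((160/2103)*sqrt(2103))*i.
List the singular points by increasing real part (a conjugate pair: the negative imaginary part first).

Radius of convergence at 0: (1/6)*sqrt(33).
At (-1/16) - ((1/48)*sqrt(2103))*i: a pole of order 1; residue -((160/2103)*sqrt(2103))*i.
At (-1/16) + ((1/48)*sqrt(2103))*i: a pole of order 1; residue ((160/2103)*sqrt(2103))*i.
At 8/3: a logarithmic branch point.


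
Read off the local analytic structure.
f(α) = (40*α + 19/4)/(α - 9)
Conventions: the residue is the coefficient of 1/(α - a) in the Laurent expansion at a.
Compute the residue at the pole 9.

The residue is 1459/4.

At the order-1 pole 9 set g(α) = (α - (9))*f(α) = 40*α + 19/4.
Simple pole: residue = g(a) at a = 9, which is 1459/4.


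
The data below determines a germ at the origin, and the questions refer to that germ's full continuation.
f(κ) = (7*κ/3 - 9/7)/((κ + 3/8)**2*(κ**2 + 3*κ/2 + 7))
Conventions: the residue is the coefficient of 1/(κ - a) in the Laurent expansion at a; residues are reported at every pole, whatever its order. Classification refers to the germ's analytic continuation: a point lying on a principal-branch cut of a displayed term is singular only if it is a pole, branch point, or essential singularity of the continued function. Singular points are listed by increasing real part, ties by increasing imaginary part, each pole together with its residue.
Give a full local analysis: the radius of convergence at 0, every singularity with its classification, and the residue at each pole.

Radius of convergence at 0: 3/8.
At (-3/4) - ((1/4)*sqrt(103))*i: a pole of order 1; residue (-729824/3722061) + ((450144/127790761)*sqrt(103))*i.
At (-3/4) + ((1/4)*sqrt(103))*i: a pole of order 1; residue (-729824/3722061) - ((450144/127790761)*sqrt(103))*i.
At -3/8: a pole of order 2; residue 1459648/3722061.


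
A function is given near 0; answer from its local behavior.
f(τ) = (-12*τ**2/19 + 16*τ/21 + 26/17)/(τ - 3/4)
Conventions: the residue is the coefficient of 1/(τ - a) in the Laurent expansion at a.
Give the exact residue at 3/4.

The residue is 15787/9044.

At the order-1 pole 3/4 set g(τ) = (τ - (3/4))*f(τ) = -12*τ**2/19 + 16*τ/21 + 26/17.
Simple pole: residue = g(a) at a = 3/4, which is 15787/9044.


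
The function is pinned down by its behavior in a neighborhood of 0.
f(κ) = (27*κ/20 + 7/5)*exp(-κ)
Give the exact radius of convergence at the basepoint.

The factor exp(-κ) is entire and contributes no finite singular point.
The polynomial part has no poles.
No finite singular points: the Taylor series at 0 converges everywhere.

The radius of convergence is infinite.


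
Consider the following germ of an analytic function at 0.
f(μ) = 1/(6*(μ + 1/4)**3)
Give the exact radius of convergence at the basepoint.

The radius of convergence is 1/4.

Denominator factor (μ + 1/4)^3: pole of order 3 at -1/4, modulus 1/4.
The radius of convergence is the smallest modulus among the singular points: 1/4.


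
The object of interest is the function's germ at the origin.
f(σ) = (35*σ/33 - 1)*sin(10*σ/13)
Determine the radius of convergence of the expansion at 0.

The radius of convergence is infinite.

The factor sin(10*σ/13) is entire and contributes no finite singular point.
The polynomial part has no poles.
No finite singular points: the Taylor series at 0 converges everywhere.


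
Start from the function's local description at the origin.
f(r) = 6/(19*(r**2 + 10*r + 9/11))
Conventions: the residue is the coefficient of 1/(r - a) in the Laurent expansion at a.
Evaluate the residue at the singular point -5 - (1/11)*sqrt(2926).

The factor r**2 + 10*r + 9/11 splits as (r - a)(r - a') with a = -5 - (1/11)*sqrt(2926), a' = -5 + (1/11)*sqrt(2926). At the order-1 pole a set g(r) = (r - a)*f(r) = [6/19] / (r - a').
Simple pole: residue = g(a) at a = -5 - (1/11)*sqrt(2926), which is -(3/5054)*sqrt(2926).

The residue is -(3/5054)*sqrt(2926).


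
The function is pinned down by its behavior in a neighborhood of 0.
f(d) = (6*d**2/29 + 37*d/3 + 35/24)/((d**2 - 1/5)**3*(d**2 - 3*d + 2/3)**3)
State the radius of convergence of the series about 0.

The radius of convergence is 3/2 - (1/6)*sqrt(57).

Denominator factor (d**2 - 3*d + 2/3)^3: discriminant 19/3, real irrational roots 3/2 + (1/6)*sqrt(57) and 3/2 - (1/6)*sqrt(57); poles of order 3, moduli 3/2 + (1/6)*sqrt(57) and 3/2 - (1/6)*sqrt(57).
Denominator factor (d**2 - 1/5)^3: discriminant 4/5, real irrational roots (1/5)*sqrt(5) and -(1/5)*sqrt(5); poles of order 3, moduli (1/5)*sqrt(5) and (1/5)*sqrt(5).
The radius of convergence is the smallest modulus among the singular points: 3/2 - (1/6)*sqrt(57).


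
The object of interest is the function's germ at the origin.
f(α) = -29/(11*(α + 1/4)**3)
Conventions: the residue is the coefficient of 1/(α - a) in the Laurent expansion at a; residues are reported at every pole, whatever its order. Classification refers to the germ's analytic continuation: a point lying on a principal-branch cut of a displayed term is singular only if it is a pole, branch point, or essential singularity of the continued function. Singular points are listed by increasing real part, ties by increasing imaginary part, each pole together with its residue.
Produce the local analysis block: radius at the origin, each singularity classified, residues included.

Radius of convergence at 0: 1/4.
At -1/4: a pole of order 3; residue 0.

Denominator factor (α + 1/4)^3: pole of order 3 at -1/4, modulus 1/4.
The radius of convergence is the smallest modulus among the singular points: 1/4.
At the order-3 pole -1/4 set g(α) = (α - (-1/4))^3*f(α) = -29/11.
Order-3 pole: residue = g''(a)/2; g''(-1/4) = 0, so the residue is 0.


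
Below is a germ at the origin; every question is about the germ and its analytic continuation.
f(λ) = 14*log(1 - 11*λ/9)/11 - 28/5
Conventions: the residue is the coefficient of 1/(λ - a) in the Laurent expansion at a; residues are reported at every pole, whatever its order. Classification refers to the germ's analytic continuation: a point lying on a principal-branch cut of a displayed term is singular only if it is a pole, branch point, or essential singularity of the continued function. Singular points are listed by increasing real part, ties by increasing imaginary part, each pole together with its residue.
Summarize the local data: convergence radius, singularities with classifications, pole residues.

Branch term (14/11)*log(1 - λ/(9/11)): its argument vanishes at λ = 9/11, a logarithmic branch point, modulus 9/11.
The radius of convergence is the smallest modulus among the singular points: 9/11.

Radius of convergence at 0: 9/11.
At 9/11: a logarithmic branch point.


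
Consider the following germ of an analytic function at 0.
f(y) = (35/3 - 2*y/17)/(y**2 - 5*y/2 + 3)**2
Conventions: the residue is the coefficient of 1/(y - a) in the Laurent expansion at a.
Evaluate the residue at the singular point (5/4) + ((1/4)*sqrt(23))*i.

The factor y**2 - 5*y/2 + 3 splits as (y - a)(y - a') with a = (5/4) + ((1/4)*sqrt(23))*i, a' = (5/4) - ((1/4)*sqrt(23))*i. At the order-2 pole a set g(y) = (y - a)^2*f(y) = [35/3 - 2*y/17] / (y - a')^2.
Order-2 pole: residue = g'(a); g'((5/4) + ((1/4)*sqrt(23))*i) = -((9400/26979)*sqrt(23))*i, so the residue is -((9400/26979)*sqrt(23))*i.

The residue is -((9400/26979)*sqrt(23))*i.


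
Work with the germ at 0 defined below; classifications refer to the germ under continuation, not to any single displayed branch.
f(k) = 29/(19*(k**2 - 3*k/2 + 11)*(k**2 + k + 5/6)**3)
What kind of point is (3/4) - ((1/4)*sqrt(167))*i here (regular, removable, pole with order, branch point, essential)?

The point is a pole of order 1.

The denominator factor k**2 - 3*k/2 + 11 vanishes at (3/4) - ((1/4)*sqrt(167))*i and appears to the power 1; the numerator there equals 29/19, nonzero, and no other factor vanishes.
Hence a pole whose order is the multiplicity, 1.


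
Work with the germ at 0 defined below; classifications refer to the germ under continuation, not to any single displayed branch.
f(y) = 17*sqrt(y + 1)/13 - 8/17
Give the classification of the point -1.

The point is an algebraic (square-root) branch point.

The term (17/13)*sqrt(1 - y/(-1)) has argument 1 - -1/(-1) = 0 at -1: a square-root (algebraic, two-sheeted) branch point; the remaining terms are analytic or single-valued there.


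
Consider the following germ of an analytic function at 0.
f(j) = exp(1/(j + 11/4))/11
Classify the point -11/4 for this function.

The exponent 1/(j - (-11/4)) has a pole at -11/4, so exp(1/(j - (-11/4))) takes every nonzero value near it: an essential singularity (not a pole of any order).

The point is an essential singularity.


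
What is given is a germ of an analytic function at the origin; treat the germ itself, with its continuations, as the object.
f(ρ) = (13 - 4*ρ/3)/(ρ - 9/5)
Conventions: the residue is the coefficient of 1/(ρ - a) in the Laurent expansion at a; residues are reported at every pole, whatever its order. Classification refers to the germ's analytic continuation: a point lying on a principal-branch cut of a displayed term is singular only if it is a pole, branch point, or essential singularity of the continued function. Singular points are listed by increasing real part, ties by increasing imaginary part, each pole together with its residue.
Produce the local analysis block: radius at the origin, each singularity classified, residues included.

Denominator factor (ρ - 9/5): pole of order 1 at 9/5, modulus 9/5.
The radius of convergence is the smallest modulus among the singular points: 9/5.
At the order-1 pole 9/5 set g(ρ) = (ρ - (9/5))*f(ρ) = 13 - 4*ρ/3.
Simple pole: residue = g(a) at a = 9/5, which is 53/5.

Radius of convergence at 0: 9/5.
At 9/5: a pole of order 1; residue 53/5.


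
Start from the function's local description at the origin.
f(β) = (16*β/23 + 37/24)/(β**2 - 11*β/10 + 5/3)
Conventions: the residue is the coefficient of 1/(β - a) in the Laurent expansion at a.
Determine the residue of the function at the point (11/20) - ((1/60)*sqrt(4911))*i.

The factor β**2 - 11*β/10 + 5/3 splits as (β - a)(β - a') with a = (11/20) - ((1/60)*sqrt(4911))*i, a' = (11/20) + ((1/60)*sqrt(4911))*i. At the order-1 pole a set g(β) = (β - a)*f(β) = [16*β/23 + 37/24] / (β - a').
Simple pole: residue = g(a) at a = (11/20) - ((1/60)*sqrt(4911))*i, which is (8/23) + ((5311/451812)*sqrt(4911))*i.

The residue is (8/23) + ((5311/451812)*sqrt(4911))*i.


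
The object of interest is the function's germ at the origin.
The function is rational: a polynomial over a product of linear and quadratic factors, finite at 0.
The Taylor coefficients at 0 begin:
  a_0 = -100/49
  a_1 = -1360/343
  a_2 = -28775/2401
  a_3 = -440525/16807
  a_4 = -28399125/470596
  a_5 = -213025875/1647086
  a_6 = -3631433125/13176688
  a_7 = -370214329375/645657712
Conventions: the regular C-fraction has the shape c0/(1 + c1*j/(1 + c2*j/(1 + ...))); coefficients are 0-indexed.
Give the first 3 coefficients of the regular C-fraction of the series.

Taylor coefficients (read off): a_0 = -100/49, a_1 = -1360/343, a_2 = -28775/2401.
c0 = a_0 = -100/49. Peel one level at a time: if S = 1 + c*j/S' with S'(0) = 1, then c is the j-coefficient of S and S' = c*j/(S - 1).
S_1 = c0/f = 1 + (-68/35)*j + (-10279/4900)*j^2 + ...; c1 = -68/35.
S_2 = c1*j/(S_1 - 1) = 1 + (-10279/9520)*j + ...; c2 = -10279/9520.

The regular C-fraction coefficients are [-100/49, -68/35, -10279/9520].


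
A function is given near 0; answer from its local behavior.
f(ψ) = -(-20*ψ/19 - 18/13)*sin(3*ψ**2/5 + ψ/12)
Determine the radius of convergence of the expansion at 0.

The radius of convergence is infinite.

The factor -sin(3*ψ**2/5 + ψ/12) is entire and contributes no finite singular point.
The polynomial part has no poles.
No finite singular points: the Taylor series at 0 converges everywhere.


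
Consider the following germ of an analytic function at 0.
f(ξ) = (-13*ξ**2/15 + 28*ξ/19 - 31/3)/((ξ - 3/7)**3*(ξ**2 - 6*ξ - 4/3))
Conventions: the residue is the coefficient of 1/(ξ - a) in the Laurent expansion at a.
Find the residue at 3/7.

At the order-3 pole 3/7 set g(ξ) = (ξ - (3/7))^3*f(ξ) = (-13*ξ**2/15 + 28*ξ/19 - 31/3)/(ξ**2 - 6*ξ - 4/3).
Order-3 pole: residue = g''(a)/2; g''(3/7) = 195239752358/15548395685, so the residue is 97619876179/15548395685.

The residue is 97619876179/15548395685.


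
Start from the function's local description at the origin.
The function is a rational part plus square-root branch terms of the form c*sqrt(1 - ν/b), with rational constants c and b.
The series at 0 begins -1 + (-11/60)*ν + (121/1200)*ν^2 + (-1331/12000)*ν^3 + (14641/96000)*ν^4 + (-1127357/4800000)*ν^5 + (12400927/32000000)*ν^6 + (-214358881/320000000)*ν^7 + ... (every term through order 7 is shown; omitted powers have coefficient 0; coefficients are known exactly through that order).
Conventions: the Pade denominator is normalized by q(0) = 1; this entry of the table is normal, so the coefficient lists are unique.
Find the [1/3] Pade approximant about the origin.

The Pade approximant has numerator coefficients [-1, -209/150]; denominator coefficients [1, 121/100, -121/1000, 1331/40000].

Taylor coefficients needed (read off): a_0 = -1, a_1 = -11/60, a_2 = 121/1200, a_3 = -1331/12000, a_4 = 14641/96000.
Write the denominator as Q(ν) = 1 + q1*ν + q2*ν^2 + q3*ν^3. Requiring Q*f - P = O(ν^5) with deg P <= 1 kills the coefficients of ν^2..ν^4 in Q*f:
  ν^2: a_2 + q1*a_1 + q2*a_0 = 0, i.e. 121/1200 + (-11/60)*q1 + (-1)*q2 = 0.
  ν^3: a_3 + q1*a_2 + q2*a_1 + q3*a_0 = 0, i.e. -1331/12000 + (121/1200)*q1 + (-11/60)*q2 + (-1)*q3 = 0.
  ν^4: a_4 + q1*a_3 + q2*a_2 + q3*a_1 = 0, i.e. 14641/96000 + (-1331/12000)*q1 + (121/1200)*q2 + (-11/60)*q3 = 0.
Solving this linear system: q1 = 121/100, q2 = -121/1000, q3 = 1331/40000.
The numerator is Q*f truncated at degree 1: P0 = a_0 = -1; P1 = a_1 + q1*a_0 = -209/150.


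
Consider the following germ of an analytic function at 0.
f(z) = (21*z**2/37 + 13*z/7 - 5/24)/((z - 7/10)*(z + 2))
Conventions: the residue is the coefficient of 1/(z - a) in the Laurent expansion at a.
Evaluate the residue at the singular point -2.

The residue is 51355/83916.

At the order-1 pole -2 set g(z) = (z - (-2))*f(z) = (21*z**2/37 + 13*z/7 - 5/24)/(z - 7/10).
Simple pole: residue = g(a) at a = -2, which is 51355/83916.


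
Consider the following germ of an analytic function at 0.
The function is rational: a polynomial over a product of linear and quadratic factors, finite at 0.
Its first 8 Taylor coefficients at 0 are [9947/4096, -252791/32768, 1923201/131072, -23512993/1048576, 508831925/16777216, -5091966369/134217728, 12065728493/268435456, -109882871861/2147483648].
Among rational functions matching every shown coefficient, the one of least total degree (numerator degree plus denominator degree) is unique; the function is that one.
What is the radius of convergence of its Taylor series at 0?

No rational of total degree below 4 reproduces all 8 coefficients; solving the [1/3] Pade equations on them gives f(v) = (29/8 - 2*v)/(v + 8/7)**3, whose expansion matches every shown term.
Denominator factor (v + 8/7)^3: pole of order 3 at -8/7, modulus 8/7.
The radius of convergence is the smallest modulus among the singular points: 8/7.

The radius of convergence is 8/7.


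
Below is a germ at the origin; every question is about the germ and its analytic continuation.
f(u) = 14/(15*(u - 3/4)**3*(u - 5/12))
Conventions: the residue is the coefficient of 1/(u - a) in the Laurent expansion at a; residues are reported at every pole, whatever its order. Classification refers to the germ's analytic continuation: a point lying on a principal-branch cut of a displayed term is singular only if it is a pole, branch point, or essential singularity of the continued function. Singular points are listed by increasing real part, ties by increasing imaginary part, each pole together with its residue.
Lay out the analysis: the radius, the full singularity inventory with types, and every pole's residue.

Denominator factor (u - 5/12): pole of order 1 at 5/12, modulus 5/12.
Denominator factor (u - 3/4)^3: pole of order 3 at 3/4, modulus 3/4.
The radius of convergence is the smallest modulus among the singular points: 5/12.
At the order-1 pole 5/12 set g(u) = (u - (5/12))*f(u) = 14/(15*(u - 3/4)**3).
Simple pole: residue = g(a) at a = 5/12, which is -126/5.
At the order-3 pole 3/4 set g(u) = (u - (3/4))^3*f(u) = 14/(15*(u - 5/12)).
Order-3 pole: residue = g''(a)/2; g''(3/4) = 252/5, so the residue is 126/5.
List the singular points by increasing real part (a conjugate pair: the negative imaginary part first).

Radius of convergence at 0: 5/12.
At 5/12: a pole of order 1; residue -126/5.
At 3/4: a pole of order 3; residue 126/5.


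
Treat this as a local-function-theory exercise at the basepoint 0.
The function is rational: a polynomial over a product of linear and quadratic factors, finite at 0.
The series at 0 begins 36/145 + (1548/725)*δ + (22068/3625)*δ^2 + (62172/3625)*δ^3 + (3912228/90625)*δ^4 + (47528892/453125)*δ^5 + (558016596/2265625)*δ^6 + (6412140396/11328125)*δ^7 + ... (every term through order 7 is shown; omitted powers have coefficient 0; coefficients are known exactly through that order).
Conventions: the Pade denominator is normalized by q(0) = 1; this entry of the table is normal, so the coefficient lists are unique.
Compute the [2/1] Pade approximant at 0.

The Pade approximant has numerator coefficients [36/145, 638064/444425, 160704/2222125]; denominator coefficients [1, -1727/613].

Taylor coefficients needed (read off): a_0 = 36/145, a_1 = 1548/725, a_2 = 22068/3625, a_3 = 62172/3625.
Write the denominator as Q(δ) = 1 + q1*δ. Requiring Q*f - P = O(δ^4) with deg P <= 2 kills the coefficients of δ^3..δ^3 in Q*f:
  δ^3: a_3 + q1*a_2 = 0, i.e. 62172/3625 + (22068/3625)*q1 = 0.
Solving this linear system: q1 = -1727/613.
The numerator is Q*f truncated at degree 2: P0 = a_0 = 36/145; P1 = a_1 + q1*a_0 = 638064/444425; P2 = a_2 + q1*a_1 = 160704/2222125.


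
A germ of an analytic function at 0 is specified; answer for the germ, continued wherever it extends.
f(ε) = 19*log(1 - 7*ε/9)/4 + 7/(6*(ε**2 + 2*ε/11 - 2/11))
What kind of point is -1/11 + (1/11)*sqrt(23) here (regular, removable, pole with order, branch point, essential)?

The denominator factor ε**2 + 2*ε/11 - 2/11 vanishes at -1/11 + (1/11)*sqrt(23) and appears to the power 1; the numerator there equals 7/6, nonzero, and no other factor vanishes.
The branch terms are analytic at this point.
Hence a pole whose order is the multiplicity, 1.

The point is a pole of order 1.


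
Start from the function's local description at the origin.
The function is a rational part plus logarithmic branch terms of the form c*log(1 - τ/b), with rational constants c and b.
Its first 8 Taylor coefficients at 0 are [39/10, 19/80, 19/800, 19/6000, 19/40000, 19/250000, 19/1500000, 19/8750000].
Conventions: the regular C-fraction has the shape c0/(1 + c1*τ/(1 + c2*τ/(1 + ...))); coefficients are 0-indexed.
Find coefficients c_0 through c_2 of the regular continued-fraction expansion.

The regular C-fraction coefficients are [39/10, -19/312, -61/1560].

Taylor coefficients (read off): a_0 = 39/10, a_1 = 19/80, a_2 = 19/800.
c0 = a_0 = 39/10. Peel one level at a time: if S = 1 + c*τ/S' with S'(0) = 1, then c is the τ-coefficient of S and S' = c*τ/(S - 1).
S_1 = c0/f = 1 + (-19/312)*τ + (-1159/486720)*τ^2 + ...; c1 = -19/312.
S_2 = c1*τ/(S_1 - 1) = 1 + (-61/1560)*τ + ...; c2 = -61/1560.


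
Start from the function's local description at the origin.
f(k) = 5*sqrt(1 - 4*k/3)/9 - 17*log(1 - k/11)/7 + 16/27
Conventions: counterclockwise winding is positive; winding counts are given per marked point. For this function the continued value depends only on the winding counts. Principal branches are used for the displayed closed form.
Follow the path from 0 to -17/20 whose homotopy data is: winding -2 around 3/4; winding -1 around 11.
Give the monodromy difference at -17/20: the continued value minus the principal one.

Continued minus principal equals (34/7)*pi*i.

The rational part is single-valued and drops out of the difference; each branch term changes only by its own monodromy.
(5/9)*sqrt(1 - k/(3/4)): winding -2 is even, the square root returns to the same sheet, contribution 0.
(-17/7)*log(1 - k/(11)): each positive loop around 11 adds 2*pi*i to the log, so winding -1 contributes (-17/7)*(-1)*2*pi*i = (34/7)*pi*i.
Summing the contributions at k = -17/20 gives (34/7)*pi*i.


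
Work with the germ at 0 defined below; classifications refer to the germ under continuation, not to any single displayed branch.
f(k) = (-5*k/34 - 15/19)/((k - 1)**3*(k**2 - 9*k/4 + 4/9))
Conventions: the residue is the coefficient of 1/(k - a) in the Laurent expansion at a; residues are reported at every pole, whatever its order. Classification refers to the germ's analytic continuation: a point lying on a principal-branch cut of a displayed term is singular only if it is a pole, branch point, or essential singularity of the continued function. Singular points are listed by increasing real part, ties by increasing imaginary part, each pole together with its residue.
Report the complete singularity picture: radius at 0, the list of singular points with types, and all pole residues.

Radius of convergence at 0: 9/8 - (1/24)*sqrt(473).
At 9/8 - (1/24)*sqrt(473): a pole of order 1; residue -5902470/7877647 - (34557570/3726127031)*sqrt(473).
At 1: a pole of order 3; residue 11804940/7877647.
At 9/8 + (1/24)*sqrt(473): a pole of order 1; residue -5902470/7877647 + (34557570/3726127031)*sqrt(473).


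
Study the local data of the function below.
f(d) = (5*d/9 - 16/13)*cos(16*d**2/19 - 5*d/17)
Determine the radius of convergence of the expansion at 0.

The factor cos(16*d**2/19 - 5*d/17) is entire and contributes no finite singular point.
The polynomial part has no poles.
No finite singular points: the Taylor series at 0 converges everywhere.

The radius of convergence is infinite.


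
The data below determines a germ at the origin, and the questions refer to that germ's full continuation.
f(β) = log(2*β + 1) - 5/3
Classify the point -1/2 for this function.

The term (1)*log(1 - β/(-1/2)) has argument 1 - -1/2/(-1/2) = 0 at -1/2: a logarithmic (infinitely-sheeted) branch point; the remaining terms are analytic or single-valued there.

The point is a logarithmic branch point.


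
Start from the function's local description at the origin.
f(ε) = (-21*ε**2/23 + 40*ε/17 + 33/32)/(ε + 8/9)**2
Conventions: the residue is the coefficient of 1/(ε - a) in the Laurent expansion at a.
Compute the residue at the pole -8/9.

The residue is 4664/1173.

At the order-2 pole -8/9 set g(ε) = (ε - (-8/9))^2*f(ε) = -21*ε**2/23 + 40*ε/17 + 33/32.
Order-2 pole: residue = g'(a); g'(-8/9) = 4664/1173, so the residue is 4664/1173.


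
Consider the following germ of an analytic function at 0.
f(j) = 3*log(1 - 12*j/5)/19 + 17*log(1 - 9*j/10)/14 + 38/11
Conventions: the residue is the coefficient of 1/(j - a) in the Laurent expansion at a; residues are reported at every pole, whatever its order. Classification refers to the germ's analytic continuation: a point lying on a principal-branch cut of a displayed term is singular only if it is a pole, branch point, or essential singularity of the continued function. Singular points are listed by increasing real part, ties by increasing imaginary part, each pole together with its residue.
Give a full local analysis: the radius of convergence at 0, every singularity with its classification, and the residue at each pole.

Radius of convergence at 0: 5/12.
At 5/12: a logarithmic branch point.
At 10/9: a logarithmic branch point.

Branch term (3/19)*log(1 - j/(5/12)): its argument vanishes at j = 5/12, a logarithmic branch point, modulus 5/12.
Branch term (17/14)*log(1 - j/(10/9)): its argument vanishes at j = 10/9, a logarithmic branch point, modulus 10/9.
The radius of convergence is the smallest modulus among the singular points: 5/12.
List the singular points by increasing real part (a conjugate pair: the negative imaginary part first).


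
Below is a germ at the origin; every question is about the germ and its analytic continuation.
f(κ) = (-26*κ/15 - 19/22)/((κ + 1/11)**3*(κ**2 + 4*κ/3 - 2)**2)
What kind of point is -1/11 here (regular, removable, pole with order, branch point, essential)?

The denominator factor κ + 1/11 vanishes at -1/11 and appears to the power 3; the numerator there equals -233/330, nonzero, and no other factor vanishes.
Hence a pole whose order is the multiplicity, 3.

The point is a pole of order 3.
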